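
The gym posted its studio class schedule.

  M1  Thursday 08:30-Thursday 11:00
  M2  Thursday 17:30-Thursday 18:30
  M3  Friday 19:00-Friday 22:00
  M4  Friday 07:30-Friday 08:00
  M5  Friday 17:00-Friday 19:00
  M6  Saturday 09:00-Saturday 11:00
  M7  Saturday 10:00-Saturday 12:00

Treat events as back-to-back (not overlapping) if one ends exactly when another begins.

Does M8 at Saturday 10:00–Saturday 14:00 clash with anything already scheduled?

Yes — it overlaps M6, M7

M1: ends Thursday 11:00 at or before M8 starts Saturday 10:00 → clear.
M2: ends Thursday 18:30 at or before M8 starts Saturday 10:00 → clear.
M4: ends Friday 08:00 at or before M8 starts Saturday 10:00 → clear.
M5: ends Friday 19:00 at or before M8 starts Saturday 10:00 → clear.
M3: ends Friday 22:00 at or before M8 starts Saturday 10:00 → clear.
M6: starts Saturday 09:00 before M8 ends Saturday 14:00, and ends Saturday 11:00 after M8 starts Saturday 10:00 → overlap.
M7: starts Saturday 10:00 before M8 ends Saturday 14:00, and ends Saturday 12:00 after M8 starts Saturday 10:00 → overlap.
M8 overlaps M6, M7.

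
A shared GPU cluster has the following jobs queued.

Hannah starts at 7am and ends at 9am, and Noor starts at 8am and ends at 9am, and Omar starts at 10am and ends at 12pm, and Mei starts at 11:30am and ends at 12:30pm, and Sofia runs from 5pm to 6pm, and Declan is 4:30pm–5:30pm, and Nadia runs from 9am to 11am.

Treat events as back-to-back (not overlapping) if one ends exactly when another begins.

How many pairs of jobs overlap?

Sorted by start: Hannah, Noor, Nadia, Omar, Mei, Declan, Sofia.
Noor starts before Hannah ends → Hannah and Noor overlap.
Nadia starts exactly when Hannah ends (back-to-back, no overlap); Hannah is clear from here.
Nadia starts exactly when Noor ends (back-to-back, no overlap); Noor is clear from here.
Omar starts before Nadia ends → Nadia and Omar overlap.
Mei starts after Nadia ends; Nadia is clear from here.
Mei starts before Omar ends → Omar and Mei overlap.
Declan starts after Omar ends; Omar is clear from here.
Declan starts after Mei ends; Mei is clear from here.
Sofia starts before Declan ends → Declan and Sofia overlap.
Overlapping pairs: Declan & Sofia, Hannah & Noor, Mei & Omar, Nadia & Omar — 4 in total.

4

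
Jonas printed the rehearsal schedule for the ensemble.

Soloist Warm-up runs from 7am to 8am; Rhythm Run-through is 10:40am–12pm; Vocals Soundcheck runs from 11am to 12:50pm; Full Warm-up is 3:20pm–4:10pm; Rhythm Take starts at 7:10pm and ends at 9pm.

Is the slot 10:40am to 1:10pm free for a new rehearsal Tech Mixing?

Soloist Warm-up: ends 8am at or before Tech Mixing starts 10:40am → clear.
Rhythm Run-through: starts 10:40am before Tech Mixing ends 1:10pm, and ends 12pm after Tech Mixing starts 10:40am → overlap.
Vocals Soundcheck: starts 11am before Tech Mixing ends 1:10pm, and ends 12:50pm after Tech Mixing starts 10:40am → overlap.
Full Warm-up: starts 3:20pm at or after Tech Mixing ends 1:10pm → clear.
Rhythm Take: starts 7:10pm at or after Tech Mixing ends 1:10pm → clear.
Tech Mixing overlaps Rhythm Run-through, Vocals Soundcheck.

No — it overlaps Rhythm Run-through, Vocals Soundcheck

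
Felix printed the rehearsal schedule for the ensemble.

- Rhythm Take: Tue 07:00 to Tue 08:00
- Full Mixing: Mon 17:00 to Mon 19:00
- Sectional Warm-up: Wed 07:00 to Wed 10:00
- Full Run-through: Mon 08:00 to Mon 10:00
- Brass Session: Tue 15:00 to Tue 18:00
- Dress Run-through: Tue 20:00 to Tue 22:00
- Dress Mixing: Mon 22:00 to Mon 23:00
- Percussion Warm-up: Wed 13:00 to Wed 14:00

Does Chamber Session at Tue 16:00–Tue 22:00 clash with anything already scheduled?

Full Run-through: ends Mon 10:00 at or before Chamber Session starts Tue 16:00 → clear.
Full Mixing: ends Mon 19:00 at or before Chamber Session starts Tue 16:00 → clear.
Dress Mixing: ends Mon 23:00 at or before Chamber Session starts Tue 16:00 → clear.
Rhythm Take: ends Tue 08:00 at or before Chamber Session starts Tue 16:00 → clear.
Brass Session: starts Tue 15:00 before Chamber Session ends Tue 22:00, and ends Tue 18:00 after Chamber Session starts Tue 16:00 → overlap.
Dress Run-through: starts Tue 20:00 before Chamber Session ends Tue 22:00, and ends Tue 22:00 after Chamber Session starts Tue 16:00 → overlap.
Sectional Warm-up: starts Wed 07:00 at or after Chamber Session ends Tue 22:00 → clear.
Percussion Warm-up: starts Wed 13:00 at or after Chamber Session ends Tue 22:00 → clear.
Chamber Session overlaps Brass Session, Dress Run-through.

Yes — it overlaps Brass Session, Dress Run-through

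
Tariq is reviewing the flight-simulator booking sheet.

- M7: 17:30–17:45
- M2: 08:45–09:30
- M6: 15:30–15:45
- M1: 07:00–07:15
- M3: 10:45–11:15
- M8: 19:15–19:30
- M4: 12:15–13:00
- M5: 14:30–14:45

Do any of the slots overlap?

Sorted by start: M1, M2, M3, M4, M5, M6, M7, M8.
M2 starts after M1 ends, so nothing later overlaps M1 either.
M3 starts after M2 ends, so nothing later overlaps M2 either.
M4 starts after M3 ends, so nothing later overlaps M3 either.
M5 starts after M4 ends, so nothing later overlaps M4 either.
M6 starts after M5 ends, so nothing later overlaps M5 either.
M7 starts after M6 ends, so nothing later overlaps M6 either.
M8 starts after M7 ends.
Every pair is clear; the schedule has no overlaps.

No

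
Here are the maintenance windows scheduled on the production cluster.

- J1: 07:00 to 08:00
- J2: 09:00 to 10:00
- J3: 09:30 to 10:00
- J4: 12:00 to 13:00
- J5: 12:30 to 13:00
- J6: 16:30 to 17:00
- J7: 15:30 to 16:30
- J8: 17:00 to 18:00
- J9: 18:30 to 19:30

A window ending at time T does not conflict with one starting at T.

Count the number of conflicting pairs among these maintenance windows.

2

Sorted by start: J1, J2, J3, J4, J5, J7, J6, J8, J9.
J2 starts after J1 ends, so nothing later overlaps J1 either.
J3 starts before J2 ends → J2 and J3 overlap.
J4 starts after J2 ends, so nothing later overlaps J2 either.
J4 starts after J3 ends, so nothing later overlaps J3 either.
J5 starts before J4 ends → J4 and J5 overlap.
J7 starts after J4 ends, so nothing later overlaps J4 either.
J7 starts after J5 ends, so nothing later overlaps J5 either.
J6 starts exactly when J7 ends (back-to-back, no overlap), so nothing later overlaps J7 either.
J8 starts exactly when J6 ends (back-to-back, no overlap), so nothing later overlaps J6 either.
J9 starts after J8 ends.
Overlapping pairs: J2 & J3, J4 & J5 — 2 in total.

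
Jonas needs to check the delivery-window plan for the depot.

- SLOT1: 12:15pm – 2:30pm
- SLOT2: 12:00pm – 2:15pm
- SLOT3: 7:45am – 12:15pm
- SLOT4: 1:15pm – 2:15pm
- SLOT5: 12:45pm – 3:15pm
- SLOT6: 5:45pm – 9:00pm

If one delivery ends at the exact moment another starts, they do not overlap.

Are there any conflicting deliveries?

Sorted by start: SLOT3, SLOT2, SLOT1, SLOT5, SLOT4, SLOT6.
SLOT2 starts before SLOT3 ends → SLOT3 and SLOT2 overlap.
That's a conflict, so the schedule is not conflict-free.

Yes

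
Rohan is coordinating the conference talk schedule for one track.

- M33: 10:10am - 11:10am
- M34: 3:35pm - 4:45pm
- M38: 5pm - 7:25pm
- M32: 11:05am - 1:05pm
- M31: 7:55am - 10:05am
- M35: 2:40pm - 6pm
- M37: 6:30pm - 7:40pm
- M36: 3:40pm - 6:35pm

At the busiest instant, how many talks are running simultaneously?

Sort all start/end points and keep a running count:
7:55am start M31 → 1
10:05am end M31 → 0
10:10am start M33 → 1
11:05am start M32 → 2
11:10am end M33 → 1
1:05pm end M32 → 0
2:40pm start M35 → 1
3:35pm start M34 → 2
3:40pm start M36 → 3
4:45pm end M34 → 2
5pm start M38 → 3
6pm end M35 → 2
6:30pm start M37 → 3
6:35pm end M36 → 2
7:25pm end M38 → 1
7:40pm end M37 → 0
Peak is 3, at 3:40pm (M34, M35, M36).

3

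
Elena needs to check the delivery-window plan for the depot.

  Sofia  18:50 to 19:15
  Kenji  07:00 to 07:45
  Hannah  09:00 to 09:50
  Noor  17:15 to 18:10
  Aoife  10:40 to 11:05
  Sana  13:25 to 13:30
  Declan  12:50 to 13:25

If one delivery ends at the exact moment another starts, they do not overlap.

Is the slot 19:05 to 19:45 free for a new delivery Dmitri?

No — it overlaps Sofia

Kenji: ends 07:45 at or before Dmitri starts 19:05 → clear.
Hannah: ends 09:50 at or before Dmitri starts 19:05 → clear.
Aoife: ends 11:05 at or before Dmitri starts 19:05 → clear.
Declan: ends 13:25 at or before Dmitri starts 19:05 → clear.
Sana: ends 13:30 at or before Dmitri starts 19:05 → clear.
Noor: ends 18:10 at or before Dmitri starts 19:05 → clear.
Sofia: starts 18:50 before Dmitri ends 19:45, and ends 19:15 after Dmitri starts 19:05 → overlap.
Dmitri overlaps Sofia.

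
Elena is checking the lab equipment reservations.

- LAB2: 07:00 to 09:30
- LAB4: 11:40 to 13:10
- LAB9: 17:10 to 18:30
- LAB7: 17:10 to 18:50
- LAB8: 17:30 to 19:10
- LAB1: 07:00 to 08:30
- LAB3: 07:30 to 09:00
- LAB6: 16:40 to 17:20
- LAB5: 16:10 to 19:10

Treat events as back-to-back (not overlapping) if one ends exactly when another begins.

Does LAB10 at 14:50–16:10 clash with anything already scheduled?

LAB1: ends 08:30 at or before LAB10 starts 14:50 → clear.
LAB2: ends 09:30 at or before LAB10 starts 14:50 → clear.
LAB3: ends 09:00 at or before LAB10 starts 14:50 → clear.
LAB4: ends 13:10 at or before LAB10 starts 14:50 → clear.
LAB5: starts 16:10 at or after LAB10 ends 16:10 → clear.
LAB6: starts 16:40 at or after LAB10 ends 16:10 → clear.
LAB7: starts 17:10 at or after LAB10 ends 16:10 → clear.
LAB9: starts 17:10 at or after LAB10 ends 16:10 → clear.
LAB8: starts 17:30 at or after LAB10 ends 16:10 → clear.

No — it doesn't clash with anything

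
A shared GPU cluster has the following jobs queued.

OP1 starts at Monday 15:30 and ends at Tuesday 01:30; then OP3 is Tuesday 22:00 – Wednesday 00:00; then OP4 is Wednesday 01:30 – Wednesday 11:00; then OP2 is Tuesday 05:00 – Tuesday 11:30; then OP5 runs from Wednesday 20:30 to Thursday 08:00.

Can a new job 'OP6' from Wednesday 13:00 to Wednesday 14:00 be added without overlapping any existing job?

Yes — the slot is free

OP1: ends Tuesday 01:30 at or before OP6 starts Wednesday 13:00 → clear.
OP2: ends Tuesday 11:30 at or before OP6 starts Wednesday 13:00 → clear.
OP3: ends Wednesday 00:00 at or before OP6 starts Wednesday 13:00 → clear.
OP4: ends Wednesday 11:00 at or before OP6 starts Wednesday 13:00 → clear.
OP5: starts Wednesday 20:30 at or after OP6 ends Wednesday 14:00 → clear.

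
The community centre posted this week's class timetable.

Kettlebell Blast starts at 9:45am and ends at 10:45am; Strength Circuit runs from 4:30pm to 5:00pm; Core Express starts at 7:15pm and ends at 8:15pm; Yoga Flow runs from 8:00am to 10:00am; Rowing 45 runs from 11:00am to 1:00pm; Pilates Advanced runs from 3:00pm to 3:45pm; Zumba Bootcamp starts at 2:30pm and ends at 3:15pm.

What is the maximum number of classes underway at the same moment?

Sort all start/end points and keep a running count:
8:00am start Yoga Flow → 1
9:45am start Kettlebell Blast → 2
10:00am end Yoga Flow → 1
10:45am end Kettlebell Blast → 0
11:00am start Rowing 45 → 1
1:00pm end Rowing 45 → 0
2:30pm start Zumba Bootcamp → 1
3:00pm start Pilates Advanced → 2
3:15pm end Zumba Bootcamp → 1
3:45pm end Pilates Advanced → 0
4:30pm start Strength Circuit → 1
5:00pm end Strength Circuit → 0
7:15pm start Core Express → 1
8:15pm end Core Express → 0
Peak is 2, at 9:45am (Kettlebell Blast, Yoga Flow).

2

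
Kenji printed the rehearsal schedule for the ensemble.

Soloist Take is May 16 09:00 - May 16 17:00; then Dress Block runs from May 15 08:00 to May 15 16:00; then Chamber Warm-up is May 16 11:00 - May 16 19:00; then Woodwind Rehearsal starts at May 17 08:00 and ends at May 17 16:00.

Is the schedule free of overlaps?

Check each pair: they overlap iff neither finishes before the other starts.
Sorted by start: Dress Block, Soloist Take, Chamber Warm-up, Woodwind Rehearsal.
Soloist Take starts after Dress Block ends, so Dress Block has no further overlaps.
Chamber Warm-up starts before Soloist Take ends → Soloist Take and Chamber Warm-up overlap.
That's a conflict, so the schedule is not conflict-free.

No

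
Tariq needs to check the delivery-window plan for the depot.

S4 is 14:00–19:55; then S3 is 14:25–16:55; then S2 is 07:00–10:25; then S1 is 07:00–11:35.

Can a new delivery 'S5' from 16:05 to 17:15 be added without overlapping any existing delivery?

S1: ends 11:35 at or before S5 starts 16:05 → clear.
S2: ends 10:25 at or before S5 starts 16:05 → clear.
S4: starts 14:00 before S5 ends 17:15, and ends 19:55 after S5 starts 16:05 → overlap.
S3: starts 14:25 before S5 ends 17:15, and ends 16:55 after S5 starts 16:05 → overlap.
S5 overlaps S3, S4.

No — it overlaps S3, S4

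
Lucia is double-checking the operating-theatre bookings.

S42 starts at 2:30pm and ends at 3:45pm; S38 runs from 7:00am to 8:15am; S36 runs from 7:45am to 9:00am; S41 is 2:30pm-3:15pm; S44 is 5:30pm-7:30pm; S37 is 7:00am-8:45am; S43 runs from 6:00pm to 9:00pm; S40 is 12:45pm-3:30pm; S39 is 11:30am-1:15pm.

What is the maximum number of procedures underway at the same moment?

3

Sort all start/end points and keep a running count:
7:00am start S37 → 1
7:00am start S38 → 2
7:45am start S36 → 3
8:15am end S38 → 2
8:45am end S37 → 1
9:00am end S36 → 0
11:30am start S39 → 1
12:45pm start S40 → 2
1:15pm end S39 → 1
2:30pm start S41 → 2
2:30pm start S42 → 3
3:15pm end S41 → 2
3:30pm end S40 → 1
3:45pm end S42 → 0
5:30pm start S44 → 1
6:00pm start S43 → 2
7:30pm end S44 → 1
9:00pm end S43 → 0
Peak is 3, at 7:45am (S36, S37, S38).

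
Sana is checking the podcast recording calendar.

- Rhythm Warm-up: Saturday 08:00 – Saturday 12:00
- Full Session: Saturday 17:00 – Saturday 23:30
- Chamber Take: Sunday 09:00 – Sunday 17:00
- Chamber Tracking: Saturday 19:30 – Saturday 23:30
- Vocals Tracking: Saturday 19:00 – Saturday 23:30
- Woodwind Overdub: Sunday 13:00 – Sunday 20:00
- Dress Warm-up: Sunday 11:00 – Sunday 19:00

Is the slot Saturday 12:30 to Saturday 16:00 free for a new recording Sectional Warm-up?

Yes — the slot is free

Rhythm Warm-up: ends Saturday 12:00 at or before Sectional Warm-up starts Saturday 12:30 → clear.
Full Session: starts Saturday 17:00 at or after Sectional Warm-up ends Saturday 16:00 → clear.
Vocals Tracking: starts Saturday 19:00 at or after Sectional Warm-up ends Saturday 16:00 → clear.
Chamber Tracking: starts Saturday 19:30 at or after Sectional Warm-up ends Saturday 16:00 → clear.
Chamber Take: starts Sunday 09:00 at or after Sectional Warm-up ends Saturday 16:00 → clear.
Dress Warm-up: starts Sunday 11:00 at or after Sectional Warm-up ends Saturday 16:00 → clear.
Woodwind Overdub: starts Sunday 13:00 at or after Sectional Warm-up ends Saturday 16:00 → clear.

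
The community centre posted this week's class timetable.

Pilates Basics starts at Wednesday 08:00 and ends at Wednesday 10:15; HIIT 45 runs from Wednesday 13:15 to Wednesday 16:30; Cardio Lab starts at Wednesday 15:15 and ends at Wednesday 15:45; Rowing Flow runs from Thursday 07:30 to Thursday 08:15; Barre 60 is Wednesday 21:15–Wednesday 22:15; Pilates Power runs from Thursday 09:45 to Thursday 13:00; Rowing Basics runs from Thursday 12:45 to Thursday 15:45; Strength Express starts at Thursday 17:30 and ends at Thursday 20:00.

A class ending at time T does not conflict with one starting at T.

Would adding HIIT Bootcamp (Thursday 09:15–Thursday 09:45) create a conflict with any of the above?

No — it doesn't clash with anything

Pilates Basics: ends Wednesday 10:15 at or before HIIT Bootcamp starts Thursday 09:15 → clear.
HIIT 45: ends Wednesday 16:30 at or before HIIT Bootcamp starts Thursday 09:15 → clear.
Cardio Lab: ends Wednesday 15:45 at or before HIIT Bootcamp starts Thursday 09:15 → clear.
Barre 60: ends Wednesday 22:15 at or before HIIT Bootcamp starts Thursday 09:15 → clear.
Rowing Flow: ends Thursday 08:15 at or before HIIT Bootcamp starts Thursday 09:15 → clear.
Pilates Power: starts Thursday 09:45 at or after HIIT Bootcamp ends Thursday 09:45 → clear.
Rowing Basics: starts Thursday 12:45 at or after HIIT Bootcamp ends Thursday 09:45 → clear.
Strength Express: starts Thursday 17:30 at or after HIIT Bootcamp ends Thursday 09:45 → clear.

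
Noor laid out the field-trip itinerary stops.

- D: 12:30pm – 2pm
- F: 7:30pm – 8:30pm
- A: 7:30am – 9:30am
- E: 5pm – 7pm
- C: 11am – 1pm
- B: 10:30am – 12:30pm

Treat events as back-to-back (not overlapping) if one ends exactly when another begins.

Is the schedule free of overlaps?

No

Sorted by start: A, B, C, D, E, F.
B starts after A ends — done with A.
C starts before B ends → B and C overlap.
That's a conflict, so the schedule is not conflict-free.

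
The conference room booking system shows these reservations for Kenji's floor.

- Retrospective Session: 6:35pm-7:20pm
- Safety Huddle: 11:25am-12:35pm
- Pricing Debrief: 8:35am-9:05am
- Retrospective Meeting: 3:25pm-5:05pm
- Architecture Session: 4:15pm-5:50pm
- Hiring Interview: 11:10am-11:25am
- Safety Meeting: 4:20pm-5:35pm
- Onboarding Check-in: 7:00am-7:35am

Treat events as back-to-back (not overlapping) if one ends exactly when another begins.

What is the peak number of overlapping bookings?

3

Sweep the timeline, counting +1 at each start and −1 at each end (ends before starts at a tie):
7:00am start Onboarding Check-in → 1
7:35am end Onboarding Check-in → 0
8:35am start Pricing Debrief → 1
9:05am end Pricing Debrief → 0
11:10am start Hiring Interview → 1
11:25am end Hiring Interview → 0
11:25am start Safety Huddle → 1
12:35pm end Safety Huddle → 0
3:25pm start Retrospective Meeting → 1
4:15pm start Architecture Session → 2
4:20pm start Safety Meeting → 3
5:05pm end Retrospective Meeting → 2
5:35pm end Safety Meeting → 1
5:50pm end Architecture Session → 0
6:35pm start Retrospective Session → 1
7:20pm end Retrospective Session → 0
Peak is 3, at 4:20pm (Architecture Session, Retrospective Meeting, Safety Meeting).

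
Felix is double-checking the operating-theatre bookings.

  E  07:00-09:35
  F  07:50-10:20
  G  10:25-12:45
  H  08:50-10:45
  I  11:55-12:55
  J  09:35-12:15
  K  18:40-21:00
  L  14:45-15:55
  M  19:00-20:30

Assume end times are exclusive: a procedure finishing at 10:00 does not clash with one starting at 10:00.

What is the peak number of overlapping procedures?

3

Sweep the timeline, counting +1 at each start and −1 at each end (ends before starts at a tie):
07:00 start E → 1
07:50 start F → 2
08:50 start H → 3
09:35 end E → 2
09:35 start J → 3
10:20 end F → 2
10:25 start G → 3
10:45 end H → 2
11:55 start I → 3
12:15 end J → 2
12:45 end G → 1
12:55 end I → 0
14:45 start L → 1
15:55 end L → 0
18:40 start K → 1
19:00 start M → 2
20:30 end M → 1
21:00 end K → 0
Peak is 3, at 08:50 (E, F, H).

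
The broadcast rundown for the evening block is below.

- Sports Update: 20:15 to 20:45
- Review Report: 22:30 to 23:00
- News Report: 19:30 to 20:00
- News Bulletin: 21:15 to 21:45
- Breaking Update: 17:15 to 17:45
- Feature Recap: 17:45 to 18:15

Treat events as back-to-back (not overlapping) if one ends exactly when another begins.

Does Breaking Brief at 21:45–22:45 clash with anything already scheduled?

Yes — it overlaps Review Report

Breaking Update: ends 17:45 at or before Breaking Brief starts 21:45 → clear.
Feature Recap: ends 18:15 at or before Breaking Brief starts 21:45 → clear.
News Report: ends 20:00 at or before Breaking Brief starts 21:45 → clear.
Sports Update: ends 20:45 at or before Breaking Brief starts 21:45 → clear.
News Bulletin: ends 21:45 at or before Breaking Brief starts 21:45 → clear.
Review Report: starts 22:30 before Breaking Brief ends 22:45, and ends 23:00 after Breaking Brief starts 21:45 → overlap.
Breaking Brief overlaps Review Report.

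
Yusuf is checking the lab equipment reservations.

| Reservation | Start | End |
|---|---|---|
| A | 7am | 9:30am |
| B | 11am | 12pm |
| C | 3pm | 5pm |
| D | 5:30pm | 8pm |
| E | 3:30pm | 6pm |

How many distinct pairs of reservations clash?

Sorted by start: A, B, C, E, D.
B starts after A ends, so nothing later overlaps A either.
C starts after B ends, so nothing later overlaps B either.
E starts before C ends → C and E overlap.
D starts after C ends.
D starts before E ends → E and D overlap.
Overlapping pairs: C & E, D & E — 2 in total.

2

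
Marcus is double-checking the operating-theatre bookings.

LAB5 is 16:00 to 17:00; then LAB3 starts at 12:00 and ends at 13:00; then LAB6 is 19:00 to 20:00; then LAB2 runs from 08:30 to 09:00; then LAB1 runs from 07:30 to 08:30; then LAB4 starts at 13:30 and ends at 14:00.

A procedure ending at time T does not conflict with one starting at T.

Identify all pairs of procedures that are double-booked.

none

Two intervals overlap when each starts before the other ends.
Sorted by start: LAB1, LAB2, LAB3, LAB4, LAB5, LAB6.
LAB2 starts exactly when LAB1 ends (back-to-back, no overlap), so nothing later overlaps LAB1 either.
LAB3 starts after LAB2 ends, so nothing later overlaps LAB2 either.
LAB4 starts after LAB3 ends, so nothing later overlaps LAB3 either.
LAB5 starts after LAB4 ends, so nothing later overlaps LAB4 either.
LAB6 starts after LAB5 ends.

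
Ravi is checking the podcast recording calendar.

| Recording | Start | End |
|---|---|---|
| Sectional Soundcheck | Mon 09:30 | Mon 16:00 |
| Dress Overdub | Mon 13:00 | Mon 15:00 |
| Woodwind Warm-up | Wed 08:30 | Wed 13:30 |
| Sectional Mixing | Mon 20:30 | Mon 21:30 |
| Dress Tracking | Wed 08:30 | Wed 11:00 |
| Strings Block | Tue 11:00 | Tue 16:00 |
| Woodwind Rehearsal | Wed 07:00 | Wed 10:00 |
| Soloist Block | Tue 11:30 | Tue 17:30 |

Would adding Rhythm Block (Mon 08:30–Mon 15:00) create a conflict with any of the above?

Yes — it overlaps Dress Overdub, Sectional Soundcheck

Sectional Soundcheck: starts Mon 09:30 before Rhythm Block ends Mon 15:00, and ends Mon 16:00 after Rhythm Block starts Mon 08:30 → overlap.
Dress Overdub: starts Mon 13:00 before Rhythm Block ends Mon 15:00, and ends Mon 15:00 after Rhythm Block starts Mon 08:30 → overlap.
Sectional Mixing: starts Mon 20:30 at or after Rhythm Block ends Mon 15:00 → clear.
Strings Block: starts Tue 11:00 at or after Rhythm Block ends Mon 15:00 → clear.
Soloist Block: starts Tue 11:30 at or after Rhythm Block ends Mon 15:00 → clear.
Woodwind Rehearsal: starts Wed 07:00 at or after Rhythm Block ends Mon 15:00 → clear.
Dress Tracking: starts Wed 08:30 at or after Rhythm Block ends Mon 15:00 → clear.
Woodwind Warm-up: starts Wed 08:30 at or after Rhythm Block ends Mon 15:00 → clear.
Rhythm Block overlaps Dress Overdub, Sectional Soundcheck.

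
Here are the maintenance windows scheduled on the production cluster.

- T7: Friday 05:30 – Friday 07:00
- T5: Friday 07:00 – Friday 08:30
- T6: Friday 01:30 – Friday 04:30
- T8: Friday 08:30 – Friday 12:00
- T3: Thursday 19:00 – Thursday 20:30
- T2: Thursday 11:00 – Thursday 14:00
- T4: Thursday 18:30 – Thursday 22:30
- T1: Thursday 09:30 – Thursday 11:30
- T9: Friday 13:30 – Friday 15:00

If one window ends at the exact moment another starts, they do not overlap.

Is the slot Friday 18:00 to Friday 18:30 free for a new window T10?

Yes — the slot is free

T1: ends Thursday 11:30 at or before T10 starts Friday 18:00 → clear.
T2: ends Thursday 14:00 at or before T10 starts Friday 18:00 → clear.
T4: ends Thursday 22:30 at or before T10 starts Friday 18:00 → clear.
T3: ends Thursday 20:30 at or before T10 starts Friday 18:00 → clear.
T6: ends Friday 04:30 at or before T10 starts Friday 18:00 → clear.
T7: ends Friday 07:00 at or before T10 starts Friday 18:00 → clear.
T5: ends Friday 08:30 at or before T10 starts Friday 18:00 → clear.
T8: ends Friday 12:00 at or before T10 starts Friday 18:00 → clear.
T9: ends Friday 15:00 at or before T10 starts Friday 18:00 → clear.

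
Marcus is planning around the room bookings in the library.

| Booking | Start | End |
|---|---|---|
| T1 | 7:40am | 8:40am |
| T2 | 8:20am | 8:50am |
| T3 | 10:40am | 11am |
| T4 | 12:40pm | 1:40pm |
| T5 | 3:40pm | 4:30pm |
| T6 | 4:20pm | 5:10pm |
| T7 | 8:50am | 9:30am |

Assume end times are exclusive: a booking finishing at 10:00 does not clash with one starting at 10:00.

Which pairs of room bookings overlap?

Sorted by start: T1, T2, T7, T3, T4, T5, T6.
T2 starts before T1 ends → T1 and T2 overlap.
T7 starts after T1 ends; T1 is clear from here.
T7 starts exactly when T2 ends (back-to-back, no overlap); T2 is clear from here.
T3 starts after T7 ends; T7 is clear from here.
T4 starts after T3 ends; T3 is clear from here.
T5 starts after T4 ends; T4 is clear from here.
T6 starts before T5 ends → T5 and T6 overlap.

T1 & T2, T5 & T6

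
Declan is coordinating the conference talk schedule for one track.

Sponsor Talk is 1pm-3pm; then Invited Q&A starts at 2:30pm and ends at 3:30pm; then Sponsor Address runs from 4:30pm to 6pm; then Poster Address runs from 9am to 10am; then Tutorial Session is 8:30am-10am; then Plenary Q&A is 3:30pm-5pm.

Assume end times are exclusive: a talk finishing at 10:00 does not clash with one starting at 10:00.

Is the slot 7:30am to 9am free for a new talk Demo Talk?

Tutorial Session: starts 8:30am before Demo Talk ends 9am, and ends 10am after Demo Talk starts 7:30am → overlap.
Poster Address: starts 9am at or after Demo Talk ends 9am → clear.
Sponsor Talk: starts 1pm at or after Demo Talk ends 9am → clear.
Invited Q&A: starts 2:30pm at or after Demo Talk ends 9am → clear.
Plenary Q&A: starts 3:30pm at or after Demo Talk ends 9am → clear.
Sponsor Address: starts 4:30pm at or after Demo Talk ends 9am → clear.
Demo Talk overlaps Tutorial Session.

No — it overlaps Tutorial Session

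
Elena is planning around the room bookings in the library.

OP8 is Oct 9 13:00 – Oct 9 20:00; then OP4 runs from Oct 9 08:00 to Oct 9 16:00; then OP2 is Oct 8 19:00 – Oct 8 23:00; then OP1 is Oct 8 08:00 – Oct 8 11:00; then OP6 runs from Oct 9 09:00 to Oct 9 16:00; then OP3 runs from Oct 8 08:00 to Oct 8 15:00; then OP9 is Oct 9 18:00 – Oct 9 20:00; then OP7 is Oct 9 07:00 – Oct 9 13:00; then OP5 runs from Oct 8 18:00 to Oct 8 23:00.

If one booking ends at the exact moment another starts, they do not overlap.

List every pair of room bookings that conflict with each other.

OP1 & OP3, OP2 & OP5, OP4 & OP6, OP4 & OP7, OP4 & OP8, OP6 & OP7, OP6 & OP8, OP8 & OP9

Check each pair: they overlap iff neither finishes before the other starts.
Sorted by start: OP1, OP3, OP5, OP2, OP7, OP4, OP6, OP8, OP9.
OP3 starts before OP1 ends → OP1 and OP3 overlap.
OP5 starts after OP1 ends; OP1 is clear from here.
OP5 starts after OP3 ends; OP3 is clear from here.
OP2 starts before OP5 ends → OP5 and OP2 overlap.
OP7 starts after OP5 ends; OP5 is clear from here.
OP7 starts after OP2 ends; OP2 is clear from here.
OP4 starts before OP7 ends → OP7 and OP4 overlap.
OP6 starts before OP7 ends → OP7 and OP6 overlap.
OP8 starts exactly when OP7 ends (back-to-back, no overlap); OP7 is clear from here.
OP6 starts before OP4 ends → OP4 and OP6 overlap.
OP8 starts before OP4 ends → OP4 and OP8 overlap.
OP9 starts after OP4 ends.
OP8 starts before OP6 ends → OP6 and OP8 overlap.
OP9 starts after OP6 ends.
OP9 starts before OP8 ends → OP8 and OP9 overlap.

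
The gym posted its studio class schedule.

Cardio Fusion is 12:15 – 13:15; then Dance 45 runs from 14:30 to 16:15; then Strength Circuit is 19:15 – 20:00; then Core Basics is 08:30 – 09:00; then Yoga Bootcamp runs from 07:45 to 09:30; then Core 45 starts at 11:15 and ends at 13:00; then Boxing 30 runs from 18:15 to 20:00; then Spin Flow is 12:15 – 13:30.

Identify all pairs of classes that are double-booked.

Sorted by start: Yoga Bootcamp, Core Basics, Core 45, Cardio Fusion, Spin Flow, Dance 45, Boxing 30, Strength Circuit.
Core Basics starts before Yoga Bootcamp ends → Yoga Bootcamp and Core Basics overlap.
Core 45 starts after Yoga Bootcamp ends; Yoga Bootcamp is clear from here.
Core 45 starts after Core Basics ends; Core Basics is clear from here.
Cardio Fusion starts before Core 45 ends → Core 45 and Cardio Fusion overlap.
Spin Flow starts before Core 45 ends → Core 45 and Spin Flow overlap.
Dance 45 starts after Core 45 ends; Core 45 is clear from here.
Spin Flow starts before Cardio Fusion ends → Cardio Fusion and Spin Flow overlap.
Dance 45 starts after Cardio Fusion ends; Cardio Fusion is clear from here.
Dance 45 starts after Spin Flow ends; Spin Flow is clear from here.
Boxing 30 starts after Dance 45 ends; Dance 45 is clear from here.
Strength Circuit starts before Boxing 30 ends → Boxing 30 and Strength Circuit overlap.

Boxing 30 & Strength Circuit, Cardio Fusion & Core 45, Cardio Fusion & Spin Flow, Core 45 & Spin Flow, Core Basics & Yoga Bootcamp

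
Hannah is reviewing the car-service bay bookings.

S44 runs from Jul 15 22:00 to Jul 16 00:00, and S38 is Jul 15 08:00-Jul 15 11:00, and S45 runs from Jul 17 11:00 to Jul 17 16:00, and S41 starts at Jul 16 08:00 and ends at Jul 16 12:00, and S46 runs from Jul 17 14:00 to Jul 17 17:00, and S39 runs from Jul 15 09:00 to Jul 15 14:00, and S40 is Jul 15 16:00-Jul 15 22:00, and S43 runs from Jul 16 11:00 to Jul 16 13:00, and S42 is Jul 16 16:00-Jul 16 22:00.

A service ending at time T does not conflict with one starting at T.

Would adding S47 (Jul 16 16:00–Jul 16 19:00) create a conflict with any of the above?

S38: ends Jul 15 11:00 at or before S47 starts Jul 16 16:00 → clear.
S39: ends Jul 15 14:00 at or before S47 starts Jul 16 16:00 → clear.
S40: ends Jul 15 22:00 at or before S47 starts Jul 16 16:00 → clear.
S44: ends Jul 16 00:00 at or before S47 starts Jul 16 16:00 → clear.
S41: ends Jul 16 12:00 at or before S47 starts Jul 16 16:00 → clear.
S43: ends Jul 16 13:00 at or before S47 starts Jul 16 16:00 → clear.
S42: starts Jul 16 16:00 before S47 ends Jul 16 19:00, and ends Jul 16 22:00 after S47 starts Jul 16 16:00 → overlap.
S45: starts Jul 17 11:00 at or after S47 ends Jul 16 19:00 → clear.
S46: starts Jul 17 14:00 at or after S47 ends Jul 16 19:00 → clear.
S47 overlaps S42.

Yes — it overlaps S42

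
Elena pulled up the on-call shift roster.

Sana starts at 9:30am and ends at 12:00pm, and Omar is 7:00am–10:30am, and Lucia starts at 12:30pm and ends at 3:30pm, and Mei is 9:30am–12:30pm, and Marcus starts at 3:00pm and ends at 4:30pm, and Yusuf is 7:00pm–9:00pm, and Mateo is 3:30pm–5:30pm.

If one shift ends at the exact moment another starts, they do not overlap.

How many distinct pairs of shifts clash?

Sorted by start: Omar, Sana, Mei, Lucia, Marcus, Mateo, Yusuf.
Sana starts before Omar ends → Omar and Sana overlap.
Mei starts before Omar ends → Omar and Mei overlap.
Lucia starts after Omar ends, so Omar has no further overlaps.
Mei starts before Sana ends → Sana and Mei overlap.
Lucia starts after Sana ends, so Sana has no further overlaps.
Lucia starts exactly when Mei ends (back-to-back, no overlap), so Mei has no further overlaps.
Marcus starts before Lucia ends → Lucia and Marcus overlap.
Mateo starts exactly when Lucia ends (back-to-back, no overlap), so Lucia has no further overlaps.
Mateo starts before Marcus ends → Marcus and Mateo overlap.
Yusuf starts after Marcus ends.
Yusuf starts after Mateo ends.
Overlapping pairs: Lucia & Marcus, Marcus & Mateo, Mei & Omar, Mei & Sana, Omar & Sana — 5 in total.

5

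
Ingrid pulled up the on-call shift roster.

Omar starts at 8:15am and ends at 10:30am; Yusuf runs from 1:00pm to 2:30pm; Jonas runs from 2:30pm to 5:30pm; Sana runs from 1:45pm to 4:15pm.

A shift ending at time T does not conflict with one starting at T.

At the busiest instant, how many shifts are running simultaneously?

2

Sort all start/end points and keep a running count:
8:15am start Omar → 1
10:30am end Omar → 0
1:00pm start Yusuf → 1
1:45pm start Sana → 2
2:30pm end Yusuf → 1
2:30pm start Jonas → 2
4:15pm end Sana → 1
5:30pm end Jonas → 0
Peak is 2, at 1:45pm (Sana, Yusuf).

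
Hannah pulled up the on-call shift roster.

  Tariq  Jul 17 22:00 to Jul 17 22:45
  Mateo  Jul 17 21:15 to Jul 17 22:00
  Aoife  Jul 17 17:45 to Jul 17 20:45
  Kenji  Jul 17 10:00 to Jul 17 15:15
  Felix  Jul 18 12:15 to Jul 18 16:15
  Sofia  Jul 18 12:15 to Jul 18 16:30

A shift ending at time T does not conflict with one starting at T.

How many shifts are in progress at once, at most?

2

Sort all start/end points and keep a running count:
Jul 17 10:00 start Kenji → 1
Jul 17 15:15 end Kenji → 0
Jul 17 17:45 start Aoife → 1
Jul 17 20:45 end Aoife → 0
Jul 17 21:15 start Mateo → 1
Jul 17 22:00 end Mateo → 0
Jul 17 22:00 start Tariq → 1
Jul 17 22:45 end Tariq → 0
Jul 18 12:15 start Felix → 1
Jul 18 12:15 start Sofia → 2
Jul 18 16:15 end Felix → 1
Jul 18 16:30 end Sofia → 0
Peak is 2, at Jul 18 12:15 (Felix, Sofia).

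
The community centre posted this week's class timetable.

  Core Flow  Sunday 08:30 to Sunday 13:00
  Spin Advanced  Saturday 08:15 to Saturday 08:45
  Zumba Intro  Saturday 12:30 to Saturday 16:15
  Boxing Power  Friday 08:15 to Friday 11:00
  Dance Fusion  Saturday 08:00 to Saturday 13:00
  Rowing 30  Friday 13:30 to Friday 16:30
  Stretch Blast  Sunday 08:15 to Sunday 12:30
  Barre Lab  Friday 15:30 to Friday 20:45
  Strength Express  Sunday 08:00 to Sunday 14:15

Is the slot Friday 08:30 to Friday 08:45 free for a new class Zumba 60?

No — it overlaps Boxing Power

Boxing Power: starts Friday 08:15 before Zumba 60 ends Friday 08:45, and ends Friday 11:00 after Zumba 60 starts Friday 08:30 → overlap.
Rowing 30: starts Friday 13:30 at or after Zumba 60 ends Friday 08:45 → clear.
Barre Lab: starts Friday 15:30 at or after Zumba 60 ends Friday 08:45 → clear.
Dance Fusion: starts Saturday 08:00 at or after Zumba 60 ends Friday 08:45 → clear.
Spin Advanced: starts Saturday 08:15 at or after Zumba 60 ends Friday 08:45 → clear.
Zumba Intro: starts Saturday 12:30 at or after Zumba 60 ends Friday 08:45 → clear.
Strength Express: starts Sunday 08:00 at or after Zumba 60 ends Friday 08:45 → clear.
Stretch Blast: starts Sunday 08:15 at or after Zumba 60 ends Friday 08:45 → clear.
Core Flow: starts Sunday 08:30 at or after Zumba 60 ends Friday 08:45 → clear.
Zumba 60 overlaps Boxing Power.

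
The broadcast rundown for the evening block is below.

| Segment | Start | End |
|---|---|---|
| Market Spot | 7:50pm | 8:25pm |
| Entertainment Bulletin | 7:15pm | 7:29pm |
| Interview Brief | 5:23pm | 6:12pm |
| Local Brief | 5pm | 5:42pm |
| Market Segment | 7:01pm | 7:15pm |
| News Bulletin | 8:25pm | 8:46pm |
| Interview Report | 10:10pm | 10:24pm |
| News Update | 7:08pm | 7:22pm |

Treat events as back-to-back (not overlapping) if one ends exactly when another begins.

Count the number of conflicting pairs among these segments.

3

Sorted by start: Local Brief, Interview Brief, Market Segment, News Update, Entertainment Bulletin, Market Spot, News Bulletin, Interview Report.
Interview Brief starts before Local Brief ends → Local Brief and Interview Brief overlap.
Market Segment starts after Local Brief ends — done with Local Brief.
Market Segment starts after Interview Brief ends — done with Interview Brief.
News Update starts before Market Segment ends → Market Segment and News Update overlap.
Entertainment Bulletin starts exactly when Market Segment ends (back-to-back, no overlap) — done with Market Segment.
Entertainment Bulletin starts before News Update ends → News Update and Entertainment Bulletin overlap.
Market Spot starts after News Update ends — done with News Update.
Market Spot starts after Entertainment Bulletin ends — done with Entertainment Bulletin.
News Bulletin starts exactly when Market Spot ends (back-to-back, no overlap) — done with Market Spot.
Interview Report starts after News Bulletin ends.
Overlapping pairs: Entertainment Bulletin & News Update, Interview Brief & Local Brief, Market Segment & News Update — 3 in total.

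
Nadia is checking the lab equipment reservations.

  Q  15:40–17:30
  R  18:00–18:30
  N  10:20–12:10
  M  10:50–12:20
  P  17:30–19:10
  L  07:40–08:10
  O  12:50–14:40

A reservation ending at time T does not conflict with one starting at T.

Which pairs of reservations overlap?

M & N, P & R

Sorted by start: L, N, M, O, Q, P, R.
N starts after L ends, so nothing later overlaps L either.
M starts before N ends → N and M overlap.
O starts after N ends, so nothing later overlaps N either.
O starts after M ends, so nothing later overlaps M either.
Q starts after O ends, so nothing later overlaps O either.
P starts exactly when Q ends (back-to-back, no overlap), so nothing later overlaps Q either.
R starts before P ends → P and R overlap.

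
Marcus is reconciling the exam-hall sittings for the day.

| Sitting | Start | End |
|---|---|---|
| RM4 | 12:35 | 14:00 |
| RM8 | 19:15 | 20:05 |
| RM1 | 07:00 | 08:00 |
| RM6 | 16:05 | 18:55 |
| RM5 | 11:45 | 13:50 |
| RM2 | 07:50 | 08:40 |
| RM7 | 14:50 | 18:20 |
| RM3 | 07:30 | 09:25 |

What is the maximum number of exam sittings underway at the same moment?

3

Walk through starts and ends in time order (an end at T is processed before a start at T):
07:00 start RM1 → 1
07:30 start RM3 → 2
07:50 start RM2 → 3
08:00 end RM1 → 2
08:40 end RM2 → 1
09:25 end RM3 → 0
11:45 start RM5 → 1
12:35 start RM4 → 2
13:50 end RM5 → 1
14:00 end RM4 → 0
14:50 start RM7 → 1
16:05 start RM6 → 2
18:20 end RM7 → 1
18:55 end RM6 → 0
19:15 start RM8 → 1
20:05 end RM8 → 0
Peak is 3, at 07:50 (RM1, RM2, RM3).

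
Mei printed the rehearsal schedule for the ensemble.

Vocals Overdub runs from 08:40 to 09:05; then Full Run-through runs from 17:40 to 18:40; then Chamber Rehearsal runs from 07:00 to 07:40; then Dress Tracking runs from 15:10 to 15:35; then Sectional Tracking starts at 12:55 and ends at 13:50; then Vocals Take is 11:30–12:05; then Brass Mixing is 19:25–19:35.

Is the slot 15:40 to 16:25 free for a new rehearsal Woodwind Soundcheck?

Chamber Rehearsal: ends 07:40 at or before Woodwind Soundcheck starts 15:40 → clear.
Vocals Overdub: ends 09:05 at or before Woodwind Soundcheck starts 15:40 → clear.
Vocals Take: ends 12:05 at or before Woodwind Soundcheck starts 15:40 → clear.
Sectional Tracking: ends 13:50 at or before Woodwind Soundcheck starts 15:40 → clear.
Dress Tracking: ends 15:35 at or before Woodwind Soundcheck starts 15:40 → clear.
Full Run-through: starts 17:40 at or after Woodwind Soundcheck ends 16:25 → clear.
Brass Mixing: starts 19:25 at or after Woodwind Soundcheck ends 16:25 → clear.

Yes — the slot is free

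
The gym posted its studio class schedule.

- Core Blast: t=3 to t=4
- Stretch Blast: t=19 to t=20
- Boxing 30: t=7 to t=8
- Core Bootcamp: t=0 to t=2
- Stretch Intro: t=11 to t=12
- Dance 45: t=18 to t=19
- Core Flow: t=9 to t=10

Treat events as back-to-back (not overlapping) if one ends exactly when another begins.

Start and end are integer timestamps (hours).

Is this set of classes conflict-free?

Sorted by start: Core Bootcamp, Core Blast, Boxing 30, Core Flow, Stretch Intro, Dance 45, Stretch Blast.
Core Blast starts after Core Bootcamp ends, so nothing later overlaps Core Bootcamp either.
Boxing 30 starts after Core Blast ends, so nothing later overlaps Core Blast either.
Core Flow starts after Boxing 30 ends, so nothing later overlaps Boxing 30 either.
Stretch Intro starts after Core Flow ends, so nothing later overlaps Core Flow either.
Dance 45 starts after Stretch Intro ends, so nothing later overlaps Stretch Intro either.
Stretch Blast starts exactly when Dance 45 ends (back-to-back, no overlap).
Every pair is clear; the schedule has no overlaps.

Yes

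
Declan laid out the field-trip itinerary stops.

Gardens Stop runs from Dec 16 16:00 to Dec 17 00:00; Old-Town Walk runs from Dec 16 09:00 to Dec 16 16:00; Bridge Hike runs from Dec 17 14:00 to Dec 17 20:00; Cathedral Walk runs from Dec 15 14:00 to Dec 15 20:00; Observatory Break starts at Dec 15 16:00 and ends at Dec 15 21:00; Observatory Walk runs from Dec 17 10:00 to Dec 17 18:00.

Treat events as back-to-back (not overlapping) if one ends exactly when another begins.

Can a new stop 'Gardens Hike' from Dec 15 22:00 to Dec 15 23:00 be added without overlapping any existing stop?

Cathedral Walk: ends Dec 15 20:00 at or before Gardens Hike starts Dec 15 22:00 → clear.
Observatory Break: ends Dec 15 21:00 at or before Gardens Hike starts Dec 15 22:00 → clear.
Old-Town Walk: starts Dec 16 09:00 at or after Gardens Hike ends Dec 15 23:00 → clear.
Gardens Stop: starts Dec 16 16:00 at or after Gardens Hike ends Dec 15 23:00 → clear.
Observatory Walk: starts Dec 17 10:00 at or after Gardens Hike ends Dec 15 23:00 → clear.
Bridge Hike: starts Dec 17 14:00 at or after Gardens Hike ends Dec 15 23:00 → clear.

Yes — the slot is free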